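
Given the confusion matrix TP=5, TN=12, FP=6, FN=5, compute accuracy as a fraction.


Accuracy = (TP + TN) / (TP + TN + FP + FN)
TP + TN = 5 + 12 = 17
Total = 5 + 12 + 6 + 5 = 28
Accuracy = 17 / 28 = 17/28

17/28


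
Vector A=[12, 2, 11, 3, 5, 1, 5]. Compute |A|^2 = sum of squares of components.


|A|^2 = sum of squared components
A[0]^2 = 12^2 = 144
A[1]^2 = 2^2 = 4
A[2]^2 = 11^2 = 121
A[3]^2 = 3^2 = 9
A[4]^2 = 5^2 = 25
A[5]^2 = 1^2 = 1
A[6]^2 = 5^2 = 25
Sum = 144 + 4 + 121 + 9 + 25 + 1 + 25 = 329

329


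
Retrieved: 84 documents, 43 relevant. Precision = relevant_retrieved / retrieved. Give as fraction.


Precision = relevant_retrieved / total_retrieved
= 43 / 84
= 43 / (43 + 41)
= 43/84

43/84


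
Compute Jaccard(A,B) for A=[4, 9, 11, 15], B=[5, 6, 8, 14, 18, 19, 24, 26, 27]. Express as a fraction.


A intersect B = []
|A intersect B| = 0
A union B = [4, 5, 6, 8, 9, 11, 14, 15, 18, 19, 24, 26, 27]
|A union B| = 13
Jaccard = 0/13 = 0

0


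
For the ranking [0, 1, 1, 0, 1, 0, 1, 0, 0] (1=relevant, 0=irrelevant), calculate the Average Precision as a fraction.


Computing P@k for each relevant position:
Position 1: not relevant
Position 2: relevant, P@2 = 1/2 = 1/2
Position 3: relevant, P@3 = 2/3 = 2/3
Position 4: not relevant
Position 5: relevant, P@5 = 3/5 = 3/5
Position 6: not relevant
Position 7: relevant, P@7 = 4/7 = 4/7
Position 8: not relevant
Position 9: not relevant
Sum of P@k = 1/2 + 2/3 + 3/5 + 4/7 = 491/210
AP = 491/210 / 4 = 491/840

491/840


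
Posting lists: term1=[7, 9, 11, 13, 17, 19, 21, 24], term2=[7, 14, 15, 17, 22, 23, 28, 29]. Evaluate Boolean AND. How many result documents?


Boolean AND: find intersection of posting lists
term1 docs: [7, 9, 11, 13, 17, 19, 21, 24]
term2 docs: [7, 14, 15, 17, 22, 23, 28, 29]
Intersection: [7, 17]
|intersection| = 2

2


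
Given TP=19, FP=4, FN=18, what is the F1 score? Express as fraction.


F1 = 2 * P * R / (P + R)
P = TP/(TP+FP) = 19/23 = 19/23
R = TP/(TP+FN) = 19/37 = 19/37
2 * P * R = 2 * 19/23 * 19/37 = 722/851
P + R = 19/23 + 19/37 = 1140/851
F1 = 722/851 / 1140/851 = 19/30

19/30


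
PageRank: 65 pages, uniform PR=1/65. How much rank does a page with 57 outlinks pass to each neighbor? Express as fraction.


Initial PR = 1/65 = 1/65
Outlinks = 57
Contribution per link = PR / outlinks
= 1/65 / 57
= 1/3705

1/3705


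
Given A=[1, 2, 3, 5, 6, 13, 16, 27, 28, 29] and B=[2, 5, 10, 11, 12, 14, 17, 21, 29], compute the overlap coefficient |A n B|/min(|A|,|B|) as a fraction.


A intersect B = [2, 5, 29]
|A intersect B| = 3
min(|A|, |B|) = min(10, 9) = 9
Overlap = 3 / 9 = 1/3

1/3


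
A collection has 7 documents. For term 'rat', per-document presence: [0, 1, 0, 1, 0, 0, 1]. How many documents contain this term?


Checking each document for 'rat':
Doc 1: absent
Doc 2: present
Doc 3: absent
Doc 4: present
Doc 5: absent
Doc 6: absent
Doc 7: present
df = sum of presences = 0 + 1 + 0 + 1 + 0 + 0 + 1 = 3

3


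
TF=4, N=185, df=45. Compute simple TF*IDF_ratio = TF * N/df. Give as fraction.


TF * (N/df)
= 4 * (185/45)
= 4 * 37/9
= 148/9

148/9


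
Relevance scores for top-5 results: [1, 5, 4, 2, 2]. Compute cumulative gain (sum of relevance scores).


Cumulative Gain = sum of relevance scores
Position 1: rel=1, running sum=1
Position 2: rel=5, running sum=6
Position 3: rel=4, running sum=10
Position 4: rel=2, running sum=12
Position 5: rel=2, running sum=14
CG = 14

14


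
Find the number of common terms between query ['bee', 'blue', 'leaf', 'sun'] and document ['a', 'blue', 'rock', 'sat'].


Query terms: ['bee', 'blue', 'leaf', 'sun']
Document terms: ['a', 'blue', 'rock', 'sat']
Common terms: ['blue']
Overlap count = 1

1


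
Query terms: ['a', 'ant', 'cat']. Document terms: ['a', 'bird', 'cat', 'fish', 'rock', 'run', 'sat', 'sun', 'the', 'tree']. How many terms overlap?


Query terms: ['a', 'ant', 'cat']
Document terms: ['a', 'bird', 'cat', 'fish', 'rock', 'run', 'sat', 'sun', 'the', 'tree']
Common terms: ['a', 'cat']
Overlap count = 2

2


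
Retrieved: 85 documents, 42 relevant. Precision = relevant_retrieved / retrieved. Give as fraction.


Precision = relevant_retrieved / total_retrieved
= 42 / 85
= 42 / (42 + 43)
= 42/85

42/85


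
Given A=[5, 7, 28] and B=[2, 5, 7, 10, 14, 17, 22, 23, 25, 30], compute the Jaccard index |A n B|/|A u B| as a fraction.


A intersect B = [5, 7]
|A intersect B| = 2
A union B = [2, 5, 7, 10, 14, 17, 22, 23, 25, 28, 30]
|A union B| = 11
Jaccard = 2/11 = 2/11

2/11


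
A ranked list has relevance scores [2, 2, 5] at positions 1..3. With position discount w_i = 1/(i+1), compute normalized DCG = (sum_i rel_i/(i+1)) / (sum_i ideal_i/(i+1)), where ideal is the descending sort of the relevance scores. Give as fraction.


Position discount weights w_i = 1/(i+1) for i=1..3:
Weights = [1/2, 1/3, 1/4]
Actual relevance: [2, 2, 5]
DCG = 2/2 + 2/3 + 5/4 = 35/12
Ideal relevance (sorted desc): [5, 2, 2]
Ideal DCG = 5/2 + 2/3 + 2/4 = 11/3
nDCG = DCG / ideal_DCG = 35/12 / 11/3 = 35/44

35/44


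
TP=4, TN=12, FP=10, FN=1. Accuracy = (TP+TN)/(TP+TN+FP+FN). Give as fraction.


Accuracy = (TP + TN) / (TP + TN + FP + FN)
TP + TN = 4 + 12 = 16
Total = 4 + 12 + 10 + 1 = 27
Accuracy = 16 / 27 = 16/27

16/27


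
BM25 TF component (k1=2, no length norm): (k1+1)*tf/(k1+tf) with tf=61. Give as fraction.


BM25 TF component = (k1+1)*tf / (k1+tf)
k1 = 2, tf = 61
Numerator = (2+1)*61 = 183
Denominator = 2 + 61 = 63
= 183/63 = 61/21

61/21


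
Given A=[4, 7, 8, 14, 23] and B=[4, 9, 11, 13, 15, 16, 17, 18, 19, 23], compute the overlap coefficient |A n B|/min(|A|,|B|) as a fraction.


A intersect B = [4, 23]
|A intersect B| = 2
min(|A|, |B|) = min(5, 10) = 5
Overlap = 2 / 5 = 2/5

2/5


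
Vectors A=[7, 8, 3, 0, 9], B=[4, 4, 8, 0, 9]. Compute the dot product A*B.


Dot product = sum of element-wise products
A[0]*B[0] = 7*4 = 28
A[1]*B[1] = 8*4 = 32
A[2]*B[2] = 3*8 = 24
A[3]*B[3] = 0*0 = 0
A[4]*B[4] = 9*9 = 81
Sum = 28 + 32 + 24 + 0 + 81 = 165

165


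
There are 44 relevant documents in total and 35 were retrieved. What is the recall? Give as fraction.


Recall = retrieved_relevant / total_relevant
= 35 / 44
= 35 / (35 + 9)
= 35/44

35/44


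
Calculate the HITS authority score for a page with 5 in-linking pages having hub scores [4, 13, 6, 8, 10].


Authority = sum of hub scores of in-linkers
In-link 1: hub score = 4
In-link 2: hub score = 13
In-link 3: hub score = 6
In-link 4: hub score = 8
In-link 5: hub score = 10
Authority = 4 + 13 + 6 + 8 + 10 = 41

41


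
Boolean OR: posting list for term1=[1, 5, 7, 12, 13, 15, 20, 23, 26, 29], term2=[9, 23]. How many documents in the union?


Boolean OR: find union of posting lists
term1 docs: [1, 5, 7, 12, 13, 15, 20, 23, 26, 29]
term2 docs: [9, 23]
Union: [1, 5, 7, 9, 12, 13, 15, 20, 23, 26, 29]
|union| = 11

11


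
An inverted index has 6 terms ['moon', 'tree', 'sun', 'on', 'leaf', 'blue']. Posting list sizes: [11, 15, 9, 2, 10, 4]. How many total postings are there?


Summing posting list sizes:
'moon': 11 postings
'tree': 15 postings
'sun': 9 postings
'on': 2 postings
'leaf': 10 postings
'blue': 4 postings
Total = 11 + 15 + 9 + 2 + 10 + 4 = 51

51


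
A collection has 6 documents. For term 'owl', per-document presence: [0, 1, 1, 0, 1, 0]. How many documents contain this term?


Checking each document for 'owl':
Doc 1: absent
Doc 2: present
Doc 3: present
Doc 4: absent
Doc 5: present
Doc 6: absent
df = sum of presences = 0 + 1 + 1 + 0 + 1 + 0 = 3

3


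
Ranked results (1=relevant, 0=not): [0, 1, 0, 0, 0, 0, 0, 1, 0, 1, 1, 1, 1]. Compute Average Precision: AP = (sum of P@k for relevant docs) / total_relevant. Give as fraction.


Computing P@k for each relevant position:
Position 1: not relevant
Position 2: relevant, P@2 = 1/2 = 1/2
Position 3: not relevant
Position 4: not relevant
Position 5: not relevant
Position 6: not relevant
Position 7: not relevant
Position 8: relevant, P@8 = 2/8 = 1/4
Position 9: not relevant
Position 10: relevant, P@10 = 3/10 = 3/10
Position 11: relevant, P@11 = 4/11 = 4/11
Position 12: relevant, P@12 = 5/12 = 5/12
Position 13: relevant, P@13 = 6/13 = 6/13
Sum of P@k = 1/2 + 1/4 + 3/10 + 4/11 + 5/12 + 6/13 = 4916/2145
AP = 4916/2145 / 6 = 2458/6435

2458/6435


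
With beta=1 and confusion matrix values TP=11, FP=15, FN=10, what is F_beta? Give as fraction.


P = TP/(TP+FP) = 11/26 = 11/26
R = TP/(TP+FN) = 11/21 = 11/21
beta^2 = 1^2 = 1
(1 + beta^2) = 2
Numerator = (1+beta^2)*P*R = 121/273
Denominator = beta^2*P + R = 11/26 + 11/21 = 517/546
F_beta = 22/47

22/47


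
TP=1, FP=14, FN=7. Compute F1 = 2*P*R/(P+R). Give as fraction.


F1 = 2 * P * R / (P + R)
P = TP/(TP+FP) = 1/15 = 1/15
R = TP/(TP+FN) = 1/8 = 1/8
2 * P * R = 2 * 1/15 * 1/8 = 1/60
P + R = 1/15 + 1/8 = 23/120
F1 = 1/60 / 23/120 = 2/23

2/23


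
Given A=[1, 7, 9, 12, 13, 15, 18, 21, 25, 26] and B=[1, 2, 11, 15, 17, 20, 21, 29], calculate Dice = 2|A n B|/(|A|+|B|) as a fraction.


A intersect B = [1, 15, 21]
|A intersect B| = 3
|A| = 10, |B| = 8
Dice = 2*3 / (10+8)
= 6 / 18 = 1/3

1/3


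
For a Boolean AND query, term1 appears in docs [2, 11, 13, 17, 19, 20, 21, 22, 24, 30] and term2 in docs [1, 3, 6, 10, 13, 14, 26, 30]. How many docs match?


Boolean AND: find intersection of posting lists
term1 docs: [2, 11, 13, 17, 19, 20, 21, 22, 24, 30]
term2 docs: [1, 3, 6, 10, 13, 14, 26, 30]
Intersection: [13, 30]
|intersection| = 2

2


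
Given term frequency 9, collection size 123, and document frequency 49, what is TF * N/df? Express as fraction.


TF * (N/df)
= 9 * (123/49)
= 9 * 123/49
= 1107/49

1107/49


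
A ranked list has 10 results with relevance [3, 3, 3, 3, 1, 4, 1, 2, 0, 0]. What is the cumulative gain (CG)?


Cumulative Gain = sum of relevance scores
Position 1: rel=3, running sum=3
Position 2: rel=3, running sum=6
Position 3: rel=3, running sum=9
Position 4: rel=3, running sum=12
Position 5: rel=1, running sum=13
Position 6: rel=4, running sum=17
Position 7: rel=1, running sum=18
Position 8: rel=2, running sum=20
Position 9: rel=0, running sum=20
Position 10: rel=0, running sum=20
CG = 20

20


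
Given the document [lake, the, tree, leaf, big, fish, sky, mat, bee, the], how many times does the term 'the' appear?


Document has 10 words
Scanning for 'the':
Found at positions: [1, 9]
Count = 2

2


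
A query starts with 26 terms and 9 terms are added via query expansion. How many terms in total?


Original terms: 26
Expansion terms: 9
Total = 26 + 9 = 35

35


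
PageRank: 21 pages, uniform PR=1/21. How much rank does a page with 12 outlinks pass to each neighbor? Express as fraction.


Initial PR = 1/21 = 1/21
Outlinks = 12
Contribution per link = PR / outlinks
= 1/21 / 12
= 1/252

1/252


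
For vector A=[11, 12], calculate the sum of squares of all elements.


|A|^2 = sum of squared components
A[0]^2 = 11^2 = 121
A[1]^2 = 12^2 = 144
Sum = 121 + 144 = 265

265


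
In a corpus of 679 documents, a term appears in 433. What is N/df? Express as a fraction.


IDF ratio = N / df
= 679 / 433
= 679/433

679/433


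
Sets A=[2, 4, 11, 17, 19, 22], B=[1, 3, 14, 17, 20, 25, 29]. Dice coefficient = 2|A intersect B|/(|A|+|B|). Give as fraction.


A intersect B = [17]
|A intersect B| = 1
|A| = 6, |B| = 7
Dice = 2*1 / (6+7)
= 2 / 13 = 2/13

2/13


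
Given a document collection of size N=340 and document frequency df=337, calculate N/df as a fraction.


IDF ratio = N / df
= 340 / 337
= 340/337

340/337


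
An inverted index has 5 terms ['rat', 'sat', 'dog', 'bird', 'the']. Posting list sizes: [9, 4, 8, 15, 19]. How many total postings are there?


Summing posting list sizes:
'rat': 9 postings
'sat': 4 postings
'dog': 8 postings
'bird': 15 postings
'the': 19 postings
Total = 9 + 4 + 8 + 15 + 19 = 55

55


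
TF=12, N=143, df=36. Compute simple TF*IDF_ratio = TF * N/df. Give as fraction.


TF * (N/df)
= 12 * (143/36)
= 12 * 143/36
= 143/3

143/3


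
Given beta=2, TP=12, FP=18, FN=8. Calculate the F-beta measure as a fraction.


P = TP/(TP+FP) = 12/30 = 2/5
R = TP/(TP+FN) = 12/20 = 3/5
beta^2 = 2^2 = 4
(1 + beta^2) = 5
Numerator = (1+beta^2)*P*R = 6/5
Denominator = beta^2*P + R = 8/5 + 3/5 = 11/5
F_beta = 6/11

6/11


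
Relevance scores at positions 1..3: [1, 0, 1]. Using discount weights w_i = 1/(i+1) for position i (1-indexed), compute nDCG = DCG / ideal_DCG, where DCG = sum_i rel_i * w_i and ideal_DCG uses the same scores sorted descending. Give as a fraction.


Position discount weights w_i = 1/(i+1) for i=1..3:
Weights = [1/2, 1/3, 1/4]
Actual relevance: [1, 0, 1]
DCG = 1/2 + 0/3 + 1/4 = 3/4
Ideal relevance (sorted desc): [1, 1, 0]
Ideal DCG = 1/2 + 1/3 + 0/4 = 5/6
nDCG = DCG / ideal_DCG = 3/4 / 5/6 = 9/10

9/10


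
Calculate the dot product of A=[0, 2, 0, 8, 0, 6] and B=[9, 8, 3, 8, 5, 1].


Dot product = sum of element-wise products
A[0]*B[0] = 0*9 = 0
A[1]*B[1] = 2*8 = 16
A[2]*B[2] = 0*3 = 0
A[3]*B[3] = 8*8 = 64
A[4]*B[4] = 0*5 = 0
A[5]*B[5] = 6*1 = 6
Sum = 0 + 16 + 0 + 64 + 0 + 6 = 86

86


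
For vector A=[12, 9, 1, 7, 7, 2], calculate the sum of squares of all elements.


|A|^2 = sum of squared components
A[0]^2 = 12^2 = 144
A[1]^2 = 9^2 = 81
A[2]^2 = 1^2 = 1
A[3]^2 = 7^2 = 49
A[4]^2 = 7^2 = 49
A[5]^2 = 2^2 = 4
Sum = 144 + 81 + 1 + 49 + 49 + 4 = 328

328


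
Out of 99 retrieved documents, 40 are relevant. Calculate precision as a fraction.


Precision = relevant_retrieved / total_retrieved
= 40 / 99
= 40 / (40 + 59)
= 40/99

40/99


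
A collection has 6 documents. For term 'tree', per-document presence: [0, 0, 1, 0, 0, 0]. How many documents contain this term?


Checking each document for 'tree':
Doc 1: absent
Doc 2: absent
Doc 3: present
Doc 4: absent
Doc 5: absent
Doc 6: absent
df = sum of presences = 0 + 0 + 1 + 0 + 0 + 0 = 1

1


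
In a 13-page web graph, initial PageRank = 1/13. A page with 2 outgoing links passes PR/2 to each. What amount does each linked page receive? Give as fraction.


Initial PR = 1/13 = 1/13
Outlinks = 2
Contribution per link = PR / outlinks
= 1/13 / 2
= 1/26

1/26


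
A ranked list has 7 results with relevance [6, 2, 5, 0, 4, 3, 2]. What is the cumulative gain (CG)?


Cumulative Gain = sum of relevance scores
Position 1: rel=6, running sum=6
Position 2: rel=2, running sum=8
Position 3: rel=5, running sum=13
Position 4: rel=0, running sum=13
Position 5: rel=4, running sum=17
Position 6: rel=3, running sum=20
Position 7: rel=2, running sum=22
CG = 22

22


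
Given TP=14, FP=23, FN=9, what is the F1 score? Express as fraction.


F1 = 2 * P * R / (P + R)
P = TP/(TP+FP) = 14/37 = 14/37
R = TP/(TP+FN) = 14/23 = 14/23
2 * P * R = 2 * 14/37 * 14/23 = 392/851
P + R = 14/37 + 14/23 = 840/851
F1 = 392/851 / 840/851 = 7/15

7/15


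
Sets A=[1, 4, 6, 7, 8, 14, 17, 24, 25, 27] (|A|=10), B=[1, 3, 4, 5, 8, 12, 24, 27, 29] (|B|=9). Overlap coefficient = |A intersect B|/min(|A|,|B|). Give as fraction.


A intersect B = [1, 4, 8, 24, 27]
|A intersect B| = 5
min(|A|, |B|) = min(10, 9) = 9
Overlap = 5 / 9 = 5/9

5/9


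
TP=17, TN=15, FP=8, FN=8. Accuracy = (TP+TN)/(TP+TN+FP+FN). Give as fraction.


Accuracy = (TP + TN) / (TP + TN + FP + FN)
TP + TN = 17 + 15 = 32
Total = 17 + 15 + 8 + 8 = 48
Accuracy = 32 / 48 = 2/3

2/3


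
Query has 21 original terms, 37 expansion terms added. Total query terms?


Original terms: 21
Expansion terms: 37
Total = 21 + 37 = 58

58


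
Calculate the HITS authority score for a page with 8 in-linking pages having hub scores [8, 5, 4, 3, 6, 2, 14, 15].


Authority = sum of hub scores of in-linkers
In-link 1: hub score = 8
In-link 2: hub score = 5
In-link 3: hub score = 4
In-link 4: hub score = 3
In-link 5: hub score = 6
In-link 6: hub score = 2
In-link 7: hub score = 14
In-link 8: hub score = 15
Authority = 8 + 5 + 4 + 3 + 6 + 2 + 14 + 15 = 57

57


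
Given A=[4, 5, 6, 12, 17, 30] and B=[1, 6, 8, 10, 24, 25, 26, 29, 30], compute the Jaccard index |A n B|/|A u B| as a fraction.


A intersect B = [6, 30]
|A intersect B| = 2
A union B = [1, 4, 5, 6, 8, 10, 12, 17, 24, 25, 26, 29, 30]
|A union B| = 13
Jaccard = 2/13 = 2/13

2/13


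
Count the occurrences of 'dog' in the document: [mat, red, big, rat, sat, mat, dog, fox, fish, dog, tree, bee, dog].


Document has 13 words
Scanning for 'dog':
Found at positions: [6, 9, 12]
Count = 3

3


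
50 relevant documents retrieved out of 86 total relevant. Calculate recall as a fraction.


Recall = retrieved_relevant / total_relevant
= 50 / 86
= 50 / (50 + 36)
= 25/43

25/43


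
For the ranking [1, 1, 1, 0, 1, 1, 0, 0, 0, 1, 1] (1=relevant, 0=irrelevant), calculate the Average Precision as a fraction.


Computing P@k for each relevant position:
Position 1: relevant, P@1 = 1/1 = 1
Position 2: relevant, P@2 = 2/2 = 1
Position 3: relevant, P@3 = 3/3 = 1
Position 4: not relevant
Position 5: relevant, P@5 = 4/5 = 4/5
Position 6: relevant, P@6 = 5/6 = 5/6
Position 7: not relevant
Position 8: not relevant
Position 9: not relevant
Position 10: relevant, P@10 = 6/10 = 3/5
Position 11: relevant, P@11 = 7/11 = 7/11
Sum of P@k = 1 + 1 + 1 + 4/5 + 5/6 + 3/5 + 7/11 = 1937/330
AP = 1937/330 / 7 = 1937/2310

1937/2310


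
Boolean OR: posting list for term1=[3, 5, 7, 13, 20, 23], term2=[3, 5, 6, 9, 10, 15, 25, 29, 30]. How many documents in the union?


Boolean OR: find union of posting lists
term1 docs: [3, 5, 7, 13, 20, 23]
term2 docs: [3, 5, 6, 9, 10, 15, 25, 29, 30]
Union: [3, 5, 6, 7, 9, 10, 13, 15, 20, 23, 25, 29, 30]
|union| = 13

13


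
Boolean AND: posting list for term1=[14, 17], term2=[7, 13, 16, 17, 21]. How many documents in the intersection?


Boolean AND: find intersection of posting lists
term1 docs: [14, 17]
term2 docs: [7, 13, 16, 17, 21]
Intersection: [17]
|intersection| = 1

1


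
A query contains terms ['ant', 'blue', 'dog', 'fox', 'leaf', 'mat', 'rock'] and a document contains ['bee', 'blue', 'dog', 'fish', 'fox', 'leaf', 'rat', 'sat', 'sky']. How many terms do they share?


Query terms: ['ant', 'blue', 'dog', 'fox', 'leaf', 'mat', 'rock']
Document terms: ['bee', 'blue', 'dog', 'fish', 'fox', 'leaf', 'rat', 'sat', 'sky']
Common terms: ['blue', 'dog', 'fox', 'leaf']
Overlap count = 4

4


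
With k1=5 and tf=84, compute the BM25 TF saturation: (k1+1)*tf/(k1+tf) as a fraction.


BM25 TF component = (k1+1)*tf / (k1+tf)
k1 = 5, tf = 84
Numerator = (5+1)*84 = 504
Denominator = 5 + 84 = 89
= 504/89 = 504/89

504/89


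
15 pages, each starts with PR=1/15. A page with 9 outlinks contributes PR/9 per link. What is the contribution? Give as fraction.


Initial PR = 1/15 = 1/15
Outlinks = 9
Contribution per link = PR / outlinks
= 1/15 / 9
= 1/135

1/135


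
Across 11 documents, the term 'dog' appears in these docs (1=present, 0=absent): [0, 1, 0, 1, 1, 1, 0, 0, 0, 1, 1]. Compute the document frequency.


Checking each document for 'dog':
Doc 1: absent
Doc 2: present
Doc 3: absent
Doc 4: present
Doc 5: present
Doc 6: present
Doc 7: absent
Doc 8: absent
Doc 9: absent
Doc 10: present
Doc 11: present
df = sum of presences = 0 + 1 + 0 + 1 + 1 + 1 + 0 + 0 + 0 + 1 + 1 = 6

6


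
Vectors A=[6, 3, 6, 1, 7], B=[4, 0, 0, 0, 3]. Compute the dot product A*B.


Dot product = sum of element-wise products
A[0]*B[0] = 6*4 = 24
A[1]*B[1] = 3*0 = 0
A[2]*B[2] = 6*0 = 0
A[3]*B[3] = 1*0 = 0
A[4]*B[4] = 7*3 = 21
Sum = 24 + 0 + 0 + 0 + 21 = 45

45


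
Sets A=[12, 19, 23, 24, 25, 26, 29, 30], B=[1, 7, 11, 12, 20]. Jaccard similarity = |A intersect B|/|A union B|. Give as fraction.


A intersect B = [12]
|A intersect B| = 1
A union B = [1, 7, 11, 12, 19, 20, 23, 24, 25, 26, 29, 30]
|A union B| = 12
Jaccard = 1/12 = 1/12

1/12


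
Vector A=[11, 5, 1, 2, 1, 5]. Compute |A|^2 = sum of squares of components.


|A|^2 = sum of squared components
A[0]^2 = 11^2 = 121
A[1]^2 = 5^2 = 25
A[2]^2 = 1^2 = 1
A[3]^2 = 2^2 = 4
A[4]^2 = 1^2 = 1
A[5]^2 = 5^2 = 25
Sum = 121 + 25 + 1 + 4 + 1 + 25 = 177

177


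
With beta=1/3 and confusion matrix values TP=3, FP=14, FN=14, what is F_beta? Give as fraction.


P = TP/(TP+FP) = 3/17 = 3/17
R = TP/(TP+FN) = 3/17 = 3/17
beta^2 = 1/3^2 = 1/9
(1 + beta^2) = 10/9
Numerator = (1+beta^2)*P*R = 10/289
Denominator = beta^2*P + R = 1/51 + 3/17 = 10/51
F_beta = 3/17

3/17


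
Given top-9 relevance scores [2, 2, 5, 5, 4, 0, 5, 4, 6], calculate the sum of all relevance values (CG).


Cumulative Gain = sum of relevance scores
Position 1: rel=2, running sum=2
Position 2: rel=2, running sum=4
Position 3: rel=5, running sum=9
Position 4: rel=5, running sum=14
Position 5: rel=4, running sum=18
Position 6: rel=0, running sum=18
Position 7: rel=5, running sum=23
Position 8: rel=4, running sum=27
Position 9: rel=6, running sum=33
CG = 33

33


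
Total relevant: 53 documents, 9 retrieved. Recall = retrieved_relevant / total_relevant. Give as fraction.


Recall = retrieved_relevant / total_relevant
= 9 / 53
= 9 / (9 + 44)
= 9/53

9/53


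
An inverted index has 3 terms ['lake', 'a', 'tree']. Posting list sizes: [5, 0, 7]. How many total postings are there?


Summing posting list sizes:
'lake': 5 postings
'a': 0 postings
'tree': 7 postings
Total = 5 + 0 + 7 = 12

12


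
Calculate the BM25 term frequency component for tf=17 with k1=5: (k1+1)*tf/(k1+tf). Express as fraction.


BM25 TF component = (k1+1)*tf / (k1+tf)
k1 = 5, tf = 17
Numerator = (5+1)*17 = 102
Denominator = 5 + 17 = 22
= 102/22 = 51/11

51/11


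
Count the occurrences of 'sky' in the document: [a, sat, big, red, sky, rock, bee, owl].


Document has 8 words
Scanning for 'sky':
Found at positions: [4]
Count = 1

1


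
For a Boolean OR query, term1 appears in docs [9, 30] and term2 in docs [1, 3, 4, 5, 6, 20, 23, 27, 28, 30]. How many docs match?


Boolean OR: find union of posting lists
term1 docs: [9, 30]
term2 docs: [1, 3, 4, 5, 6, 20, 23, 27, 28, 30]
Union: [1, 3, 4, 5, 6, 9, 20, 23, 27, 28, 30]
|union| = 11

11


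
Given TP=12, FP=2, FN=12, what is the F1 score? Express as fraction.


F1 = 2 * P * R / (P + R)
P = TP/(TP+FP) = 12/14 = 6/7
R = TP/(TP+FN) = 12/24 = 1/2
2 * P * R = 2 * 6/7 * 1/2 = 6/7
P + R = 6/7 + 1/2 = 19/14
F1 = 6/7 / 19/14 = 12/19

12/19


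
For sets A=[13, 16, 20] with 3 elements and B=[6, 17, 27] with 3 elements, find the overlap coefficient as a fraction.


A intersect B = []
|A intersect B| = 0
min(|A|, |B|) = min(3, 3) = 3
Overlap = 0 / 3 = 0

0


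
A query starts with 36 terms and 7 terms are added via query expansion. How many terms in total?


Original terms: 36
Expansion terms: 7
Total = 36 + 7 = 43

43


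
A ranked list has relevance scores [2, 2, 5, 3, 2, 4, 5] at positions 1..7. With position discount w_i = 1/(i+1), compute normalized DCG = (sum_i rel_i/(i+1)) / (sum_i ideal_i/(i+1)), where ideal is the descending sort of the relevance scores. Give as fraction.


Position discount weights w_i = 1/(i+1) for i=1..7:
Weights = [1/2, 1/3, 1/4, 1/5, 1/6, 1/7, 1/8]
Actual relevance: [2, 2, 5, 3, 2, 4, 5]
DCG = 2/2 + 2/3 + 5/4 + 3/5 + 2/6 + 4/7 + 5/8 = 1413/280
Ideal relevance (sorted desc): [5, 5, 4, 3, 2, 2, 2]
Ideal DCG = 5/2 + 5/3 + 4/4 + 3/5 + 2/6 + 2/7 + 2/8 = 929/140
nDCG = DCG / ideal_DCG = 1413/280 / 929/140 = 1413/1858

1413/1858


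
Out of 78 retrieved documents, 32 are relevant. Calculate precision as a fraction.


Precision = relevant_retrieved / total_retrieved
= 32 / 78
= 32 / (32 + 46)
= 16/39

16/39


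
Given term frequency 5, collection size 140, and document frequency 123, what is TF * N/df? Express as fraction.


TF * (N/df)
= 5 * (140/123)
= 5 * 140/123
= 700/123

700/123


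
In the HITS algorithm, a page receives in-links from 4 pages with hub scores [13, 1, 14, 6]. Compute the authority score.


Authority = sum of hub scores of in-linkers
In-link 1: hub score = 13
In-link 2: hub score = 1
In-link 3: hub score = 14
In-link 4: hub score = 6
Authority = 13 + 1 + 14 + 6 = 34

34


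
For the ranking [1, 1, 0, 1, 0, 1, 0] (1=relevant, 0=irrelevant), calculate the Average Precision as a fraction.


Computing P@k for each relevant position:
Position 1: relevant, P@1 = 1/1 = 1
Position 2: relevant, P@2 = 2/2 = 1
Position 3: not relevant
Position 4: relevant, P@4 = 3/4 = 3/4
Position 5: not relevant
Position 6: relevant, P@6 = 4/6 = 2/3
Position 7: not relevant
Sum of P@k = 1 + 1 + 3/4 + 2/3 = 41/12
AP = 41/12 / 4 = 41/48

41/48


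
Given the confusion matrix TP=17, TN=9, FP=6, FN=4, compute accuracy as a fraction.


Accuracy = (TP + TN) / (TP + TN + FP + FN)
TP + TN = 17 + 9 = 26
Total = 17 + 9 + 6 + 4 = 36
Accuracy = 26 / 36 = 13/18

13/18


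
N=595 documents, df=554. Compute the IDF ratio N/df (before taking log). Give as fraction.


IDF ratio = N / df
= 595 / 554
= 595/554

595/554


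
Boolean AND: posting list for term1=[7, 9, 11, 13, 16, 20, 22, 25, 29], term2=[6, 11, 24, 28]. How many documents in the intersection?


Boolean AND: find intersection of posting lists
term1 docs: [7, 9, 11, 13, 16, 20, 22, 25, 29]
term2 docs: [6, 11, 24, 28]
Intersection: [11]
|intersection| = 1

1


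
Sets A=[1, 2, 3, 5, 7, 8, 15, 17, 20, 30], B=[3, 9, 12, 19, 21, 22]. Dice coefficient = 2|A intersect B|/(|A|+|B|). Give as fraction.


A intersect B = [3]
|A intersect B| = 1
|A| = 10, |B| = 6
Dice = 2*1 / (10+6)
= 2 / 16 = 1/8

1/8


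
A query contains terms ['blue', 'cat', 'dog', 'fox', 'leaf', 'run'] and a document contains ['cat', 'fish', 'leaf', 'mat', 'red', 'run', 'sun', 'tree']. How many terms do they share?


Query terms: ['blue', 'cat', 'dog', 'fox', 'leaf', 'run']
Document terms: ['cat', 'fish', 'leaf', 'mat', 'red', 'run', 'sun', 'tree']
Common terms: ['cat', 'leaf', 'run']
Overlap count = 3

3


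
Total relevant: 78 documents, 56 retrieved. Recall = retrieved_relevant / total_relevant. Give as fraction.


Recall = retrieved_relevant / total_relevant
= 56 / 78
= 56 / (56 + 22)
= 28/39

28/39


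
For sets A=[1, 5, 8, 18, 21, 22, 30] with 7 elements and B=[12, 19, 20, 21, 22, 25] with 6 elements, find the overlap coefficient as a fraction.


A intersect B = [21, 22]
|A intersect B| = 2
min(|A|, |B|) = min(7, 6) = 6
Overlap = 2 / 6 = 1/3

1/3


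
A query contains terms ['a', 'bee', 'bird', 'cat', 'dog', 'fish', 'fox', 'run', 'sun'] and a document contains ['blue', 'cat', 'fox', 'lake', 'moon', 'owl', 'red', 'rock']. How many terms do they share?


Query terms: ['a', 'bee', 'bird', 'cat', 'dog', 'fish', 'fox', 'run', 'sun']
Document terms: ['blue', 'cat', 'fox', 'lake', 'moon', 'owl', 'red', 'rock']
Common terms: ['cat', 'fox']
Overlap count = 2

2


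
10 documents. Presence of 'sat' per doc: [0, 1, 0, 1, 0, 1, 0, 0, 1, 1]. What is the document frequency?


Checking each document for 'sat':
Doc 1: absent
Doc 2: present
Doc 3: absent
Doc 4: present
Doc 5: absent
Doc 6: present
Doc 7: absent
Doc 8: absent
Doc 9: present
Doc 10: present
df = sum of presences = 0 + 1 + 0 + 1 + 0 + 1 + 0 + 0 + 1 + 1 = 5

5


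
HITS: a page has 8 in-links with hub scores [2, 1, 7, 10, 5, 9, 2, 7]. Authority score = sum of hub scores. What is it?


Authority = sum of hub scores of in-linkers
In-link 1: hub score = 2
In-link 2: hub score = 1
In-link 3: hub score = 7
In-link 4: hub score = 10
In-link 5: hub score = 5
In-link 6: hub score = 9
In-link 7: hub score = 2
In-link 8: hub score = 7
Authority = 2 + 1 + 7 + 10 + 5 + 9 + 2 + 7 = 43

43


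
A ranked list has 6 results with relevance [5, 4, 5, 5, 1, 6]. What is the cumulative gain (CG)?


Cumulative Gain = sum of relevance scores
Position 1: rel=5, running sum=5
Position 2: rel=4, running sum=9
Position 3: rel=5, running sum=14
Position 4: rel=5, running sum=19
Position 5: rel=1, running sum=20
Position 6: rel=6, running sum=26
CG = 26

26


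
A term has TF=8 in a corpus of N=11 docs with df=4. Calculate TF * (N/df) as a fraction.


TF * (N/df)
= 8 * (11/4)
= 8 * 11/4
= 22

22


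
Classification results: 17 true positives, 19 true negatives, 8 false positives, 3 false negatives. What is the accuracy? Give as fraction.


Accuracy = (TP + TN) / (TP + TN + FP + FN)
TP + TN = 17 + 19 = 36
Total = 17 + 19 + 8 + 3 = 47
Accuracy = 36 / 47 = 36/47

36/47


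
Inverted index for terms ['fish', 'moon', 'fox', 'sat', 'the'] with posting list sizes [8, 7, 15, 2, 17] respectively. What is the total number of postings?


Summing posting list sizes:
'fish': 8 postings
'moon': 7 postings
'fox': 15 postings
'sat': 2 postings
'the': 17 postings
Total = 8 + 7 + 15 + 2 + 17 = 49

49


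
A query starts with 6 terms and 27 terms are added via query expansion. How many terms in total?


Original terms: 6
Expansion terms: 27
Total = 6 + 27 = 33

33


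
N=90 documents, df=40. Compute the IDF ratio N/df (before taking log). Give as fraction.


IDF ratio = N / df
= 90 / 40
= 9/4

9/4


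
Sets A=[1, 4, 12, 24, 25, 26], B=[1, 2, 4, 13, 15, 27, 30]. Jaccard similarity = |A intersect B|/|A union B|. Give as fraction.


A intersect B = [1, 4]
|A intersect B| = 2
A union B = [1, 2, 4, 12, 13, 15, 24, 25, 26, 27, 30]
|A union B| = 11
Jaccard = 2/11 = 2/11

2/11


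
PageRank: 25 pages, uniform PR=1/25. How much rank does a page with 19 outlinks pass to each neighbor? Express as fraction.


Initial PR = 1/25 = 1/25
Outlinks = 19
Contribution per link = PR / outlinks
= 1/25 / 19
= 1/475

1/475


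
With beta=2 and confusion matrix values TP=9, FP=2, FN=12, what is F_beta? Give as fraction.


P = TP/(TP+FP) = 9/11 = 9/11
R = TP/(TP+FN) = 9/21 = 3/7
beta^2 = 2^2 = 4
(1 + beta^2) = 5
Numerator = (1+beta^2)*P*R = 135/77
Denominator = beta^2*P + R = 36/11 + 3/7 = 285/77
F_beta = 9/19

9/19


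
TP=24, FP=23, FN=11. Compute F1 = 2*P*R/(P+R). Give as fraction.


F1 = 2 * P * R / (P + R)
P = TP/(TP+FP) = 24/47 = 24/47
R = TP/(TP+FN) = 24/35 = 24/35
2 * P * R = 2 * 24/47 * 24/35 = 1152/1645
P + R = 24/47 + 24/35 = 1968/1645
F1 = 1152/1645 / 1968/1645 = 24/41

24/41


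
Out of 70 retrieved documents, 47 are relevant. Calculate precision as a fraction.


Precision = relevant_retrieved / total_retrieved
= 47 / 70
= 47 / (47 + 23)
= 47/70

47/70


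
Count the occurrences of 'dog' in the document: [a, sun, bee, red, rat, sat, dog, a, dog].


Document has 9 words
Scanning for 'dog':
Found at positions: [6, 8]
Count = 2

2


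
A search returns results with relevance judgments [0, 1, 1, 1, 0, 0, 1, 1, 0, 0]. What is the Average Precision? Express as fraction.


Computing P@k for each relevant position:
Position 1: not relevant
Position 2: relevant, P@2 = 1/2 = 1/2
Position 3: relevant, P@3 = 2/3 = 2/3
Position 4: relevant, P@4 = 3/4 = 3/4
Position 5: not relevant
Position 6: not relevant
Position 7: relevant, P@7 = 4/7 = 4/7
Position 8: relevant, P@8 = 5/8 = 5/8
Position 9: not relevant
Position 10: not relevant
Sum of P@k = 1/2 + 2/3 + 3/4 + 4/7 + 5/8 = 523/168
AP = 523/168 / 5 = 523/840

523/840


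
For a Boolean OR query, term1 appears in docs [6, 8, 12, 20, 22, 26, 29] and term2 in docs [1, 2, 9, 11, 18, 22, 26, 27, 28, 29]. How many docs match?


Boolean OR: find union of posting lists
term1 docs: [6, 8, 12, 20, 22, 26, 29]
term2 docs: [1, 2, 9, 11, 18, 22, 26, 27, 28, 29]
Union: [1, 2, 6, 8, 9, 11, 12, 18, 20, 22, 26, 27, 28, 29]
|union| = 14

14


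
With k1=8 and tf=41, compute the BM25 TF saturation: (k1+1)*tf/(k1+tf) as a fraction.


BM25 TF component = (k1+1)*tf / (k1+tf)
k1 = 8, tf = 41
Numerator = (8+1)*41 = 369
Denominator = 8 + 41 = 49
= 369/49 = 369/49

369/49


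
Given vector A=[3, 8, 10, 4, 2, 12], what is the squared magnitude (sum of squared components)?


|A|^2 = sum of squared components
A[0]^2 = 3^2 = 9
A[1]^2 = 8^2 = 64
A[2]^2 = 10^2 = 100
A[3]^2 = 4^2 = 16
A[4]^2 = 2^2 = 4
A[5]^2 = 12^2 = 144
Sum = 9 + 64 + 100 + 16 + 4 + 144 = 337

337


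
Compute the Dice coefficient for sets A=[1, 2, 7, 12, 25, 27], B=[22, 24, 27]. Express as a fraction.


A intersect B = [27]
|A intersect B| = 1
|A| = 6, |B| = 3
Dice = 2*1 / (6+3)
= 2 / 9 = 2/9

2/9


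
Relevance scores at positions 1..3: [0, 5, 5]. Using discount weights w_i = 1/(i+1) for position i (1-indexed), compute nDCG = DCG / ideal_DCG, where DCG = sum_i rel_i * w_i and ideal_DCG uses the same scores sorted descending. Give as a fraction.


Position discount weights w_i = 1/(i+1) for i=1..3:
Weights = [1/2, 1/3, 1/4]
Actual relevance: [0, 5, 5]
DCG = 0/2 + 5/3 + 5/4 = 35/12
Ideal relevance (sorted desc): [5, 5, 0]
Ideal DCG = 5/2 + 5/3 + 0/4 = 25/6
nDCG = DCG / ideal_DCG = 35/12 / 25/6 = 7/10

7/10


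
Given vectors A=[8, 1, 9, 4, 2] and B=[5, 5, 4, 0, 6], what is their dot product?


Dot product = sum of element-wise products
A[0]*B[0] = 8*5 = 40
A[1]*B[1] = 1*5 = 5
A[2]*B[2] = 9*4 = 36
A[3]*B[3] = 4*0 = 0
A[4]*B[4] = 2*6 = 12
Sum = 40 + 5 + 36 + 0 + 12 = 93

93


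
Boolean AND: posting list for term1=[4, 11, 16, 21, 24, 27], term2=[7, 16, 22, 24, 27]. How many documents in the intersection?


Boolean AND: find intersection of posting lists
term1 docs: [4, 11, 16, 21, 24, 27]
term2 docs: [7, 16, 22, 24, 27]
Intersection: [16, 24, 27]
|intersection| = 3

3


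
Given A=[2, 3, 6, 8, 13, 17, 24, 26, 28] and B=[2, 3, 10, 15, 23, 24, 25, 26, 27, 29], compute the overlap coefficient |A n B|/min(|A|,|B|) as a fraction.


A intersect B = [2, 3, 24, 26]
|A intersect B| = 4
min(|A|, |B|) = min(9, 10) = 9
Overlap = 4 / 9 = 4/9

4/9


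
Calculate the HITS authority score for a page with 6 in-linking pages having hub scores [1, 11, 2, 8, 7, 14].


Authority = sum of hub scores of in-linkers
In-link 1: hub score = 1
In-link 2: hub score = 11
In-link 3: hub score = 2
In-link 4: hub score = 8
In-link 5: hub score = 7
In-link 6: hub score = 14
Authority = 1 + 11 + 2 + 8 + 7 + 14 = 43

43


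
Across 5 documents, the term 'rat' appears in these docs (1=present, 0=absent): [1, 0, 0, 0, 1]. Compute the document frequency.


Checking each document for 'rat':
Doc 1: present
Doc 2: absent
Doc 3: absent
Doc 4: absent
Doc 5: present
df = sum of presences = 1 + 0 + 0 + 0 + 1 = 2

2


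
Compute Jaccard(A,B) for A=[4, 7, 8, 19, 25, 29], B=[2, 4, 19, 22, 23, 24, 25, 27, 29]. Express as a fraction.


A intersect B = [4, 19, 25, 29]
|A intersect B| = 4
A union B = [2, 4, 7, 8, 19, 22, 23, 24, 25, 27, 29]
|A union B| = 11
Jaccard = 4/11 = 4/11

4/11


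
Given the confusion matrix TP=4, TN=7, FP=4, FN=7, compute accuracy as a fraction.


Accuracy = (TP + TN) / (TP + TN + FP + FN)
TP + TN = 4 + 7 = 11
Total = 4 + 7 + 4 + 7 = 22
Accuracy = 11 / 22 = 1/2

1/2


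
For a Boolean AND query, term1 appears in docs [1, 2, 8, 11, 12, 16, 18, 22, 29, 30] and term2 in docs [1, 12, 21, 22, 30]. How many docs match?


Boolean AND: find intersection of posting lists
term1 docs: [1, 2, 8, 11, 12, 16, 18, 22, 29, 30]
term2 docs: [1, 12, 21, 22, 30]
Intersection: [1, 12, 22, 30]
|intersection| = 4

4


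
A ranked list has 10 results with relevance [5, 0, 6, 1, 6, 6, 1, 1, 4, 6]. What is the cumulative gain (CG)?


Cumulative Gain = sum of relevance scores
Position 1: rel=5, running sum=5
Position 2: rel=0, running sum=5
Position 3: rel=6, running sum=11
Position 4: rel=1, running sum=12
Position 5: rel=6, running sum=18
Position 6: rel=6, running sum=24
Position 7: rel=1, running sum=25
Position 8: rel=1, running sum=26
Position 9: rel=4, running sum=30
Position 10: rel=6, running sum=36
CG = 36

36


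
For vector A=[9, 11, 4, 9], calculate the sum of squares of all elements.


|A|^2 = sum of squared components
A[0]^2 = 9^2 = 81
A[1]^2 = 11^2 = 121
A[2]^2 = 4^2 = 16
A[3]^2 = 9^2 = 81
Sum = 81 + 121 + 16 + 81 = 299

299


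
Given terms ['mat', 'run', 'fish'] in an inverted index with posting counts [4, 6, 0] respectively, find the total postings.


Summing posting list sizes:
'mat': 4 postings
'run': 6 postings
'fish': 0 postings
Total = 4 + 6 + 0 = 10

10


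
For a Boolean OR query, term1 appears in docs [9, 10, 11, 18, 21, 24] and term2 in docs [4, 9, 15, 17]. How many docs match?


Boolean OR: find union of posting lists
term1 docs: [9, 10, 11, 18, 21, 24]
term2 docs: [4, 9, 15, 17]
Union: [4, 9, 10, 11, 15, 17, 18, 21, 24]
|union| = 9

9


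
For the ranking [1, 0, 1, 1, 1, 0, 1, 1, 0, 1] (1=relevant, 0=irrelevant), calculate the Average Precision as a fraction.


Computing P@k for each relevant position:
Position 1: relevant, P@1 = 1/1 = 1
Position 2: not relevant
Position 3: relevant, P@3 = 2/3 = 2/3
Position 4: relevant, P@4 = 3/4 = 3/4
Position 5: relevant, P@5 = 4/5 = 4/5
Position 6: not relevant
Position 7: relevant, P@7 = 5/7 = 5/7
Position 8: relevant, P@8 = 6/8 = 3/4
Position 9: not relevant
Position 10: relevant, P@10 = 7/10 = 7/10
Sum of P@k = 1 + 2/3 + 3/4 + 4/5 + 5/7 + 3/4 + 7/10 = 113/21
AP = 113/21 / 7 = 113/147

113/147


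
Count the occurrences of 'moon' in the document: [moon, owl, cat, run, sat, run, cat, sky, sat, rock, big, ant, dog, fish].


Document has 14 words
Scanning for 'moon':
Found at positions: [0]
Count = 1

1


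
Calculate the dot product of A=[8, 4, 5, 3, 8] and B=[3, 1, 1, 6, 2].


Dot product = sum of element-wise products
A[0]*B[0] = 8*3 = 24
A[1]*B[1] = 4*1 = 4
A[2]*B[2] = 5*1 = 5
A[3]*B[3] = 3*6 = 18
A[4]*B[4] = 8*2 = 16
Sum = 24 + 4 + 5 + 18 + 16 = 67

67


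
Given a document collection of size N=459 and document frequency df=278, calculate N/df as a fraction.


IDF ratio = N / df
= 459 / 278
= 459/278

459/278


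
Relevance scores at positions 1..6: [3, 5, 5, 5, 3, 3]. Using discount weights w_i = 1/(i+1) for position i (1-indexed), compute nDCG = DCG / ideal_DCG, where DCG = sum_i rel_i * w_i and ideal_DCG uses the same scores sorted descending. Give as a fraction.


Position discount weights w_i = 1/(i+1) for i=1..6:
Weights = [1/2, 1/3, 1/4, 1/5, 1/6, 1/7]
Actual relevance: [3, 5, 5, 5, 3, 3]
DCG = 3/2 + 5/3 + 5/4 + 5/5 + 3/6 + 3/7 = 533/84
Ideal relevance (sorted desc): [5, 5, 5, 3, 3, 3]
Ideal DCG = 5/2 + 5/3 + 5/4 + 3/5 + 3/6 + 3/7 = 2917/420
nDCG = DCG / ideal_DCG = 533/84 / 2917/420 = 2665/2917

2665/2917


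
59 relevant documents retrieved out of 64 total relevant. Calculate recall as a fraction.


Recall = retrieved_relevant / total_relevant
= 59 / 64
= 59 / (59 + 5)
= 59/64

59/64


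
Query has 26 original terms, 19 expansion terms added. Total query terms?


Original terms: 26
Expansion terms: 19
Total = 26 + 19 = 45

45


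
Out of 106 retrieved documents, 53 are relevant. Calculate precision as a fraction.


Precision = relevant_retrieved / total_retrieved
= 53 / 106
= 53 / (53 + 53)
= 1/2

1/2


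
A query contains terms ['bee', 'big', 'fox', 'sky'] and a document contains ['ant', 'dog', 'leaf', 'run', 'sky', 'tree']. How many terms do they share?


Query terms: ['bee', 'big', 'fox', 'sky']
Document terms: ['ant', 'dog', 'leaf', 'run', 'sky', 'tree']
Common terms: ['sky']
Overlap count = 1

1


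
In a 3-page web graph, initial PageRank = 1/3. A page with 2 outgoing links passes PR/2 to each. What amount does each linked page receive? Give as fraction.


Initial PR = 1/3 = 1/3
Outlinks = 2
Contribution per link = PR / outlinks
= 1/3 / 2
= 1/6

1/6


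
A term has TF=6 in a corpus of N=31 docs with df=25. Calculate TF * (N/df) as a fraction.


TF * (N/df)
= 6 * (31/25)
= 6 * 31/25
= 186/25

186/25


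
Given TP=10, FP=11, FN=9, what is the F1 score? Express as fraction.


F1 = 2 * P * R / (P + R)
P = TP/(TP+FP) = 10/21 = 10/21
R = TP/(TP+FN) = 10/19 = 10/19
2 * P * R = 2 * 10/21 * 10/19 = 200/399
P + R = 10/21 + 10/19 = 400/399
F1 = 200/399 / 400/399 = 1/2

1/2


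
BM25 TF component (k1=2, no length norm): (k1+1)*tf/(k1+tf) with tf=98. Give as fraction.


BM25 TF component = (k1+1)*tf / (k1+tf)
k1 = 2, tf = 98
Numerator = (2+1)*98 = 294
Denominator = 2 + 98 = 100
= 294/100 = 147/50

147/50


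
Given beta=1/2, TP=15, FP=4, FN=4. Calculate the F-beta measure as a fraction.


P = TP/(TP+FP) = 15/19 = 15/19
R = TP/(TP+FN) = 15/19 = 15/19
beta^2 = 1/2^2 = 1/4
(1 + beta^2) = 5/4
Numerator = (1+beta^2)*P*R = 1125/1444
Denominator = beta^2*P + R = 15/76 + 15/19 = 75/76
F_beta = 15/19

15/19
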